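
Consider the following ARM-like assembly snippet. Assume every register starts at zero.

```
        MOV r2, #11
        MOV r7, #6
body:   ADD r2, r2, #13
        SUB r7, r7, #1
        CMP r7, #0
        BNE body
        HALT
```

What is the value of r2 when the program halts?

MOV r2, #11 → r2=11
MOV r7, #6 → r7=6
ADD r2, r2, #13 → r2=11+13=24
SUB r7, r7, #1 → r7=6-1=5
CMP r7, #0  (cmp 5,0)
BNE body: taken
ADD r2, r2, #13 → r2=24+13=37
SUB r7, r7, #1 → r7=5-1=4
CMP r7, #0  (cmp 4,0)
BNE body: taken
ADD r2, r2, #13 → r2=37+13=50
SUB r7, r7, #1 → r7=4-1=3
CMP r7, #0  (cmp 3,0)
BNE body: taken
ADD r2, r2, #13 → r2=50+13=63
SUB r7, r7, #1 → r7=3-1=2
CMP r7, #0  (cmp 2,0)
BNE body: taken
ADD r2, r2, #13 → r2=63+13=76
SUB r7, r7, #1 → r7=2-1=1
CMP r7, #0  (cmp 1,0)
BNE body: taken
ADD r2, r2, #13 → r2=76+13=89
SUB r7, r7, #1 → r7=1-1=0
CMP r7, #0  (cmp 0,0)
BNE body: not taken
halt.

89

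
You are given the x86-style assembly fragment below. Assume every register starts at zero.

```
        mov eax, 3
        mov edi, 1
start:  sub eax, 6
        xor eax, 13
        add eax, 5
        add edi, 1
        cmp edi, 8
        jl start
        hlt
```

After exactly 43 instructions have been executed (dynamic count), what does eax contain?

-23

eax=3
edi=1
eax=3-6=-3
eax=(-3)^13=-16
eax=(-16)+5=-11
edi=1+1=2
cmp edi, 8  (cmp 2,8)
jl start: taken
eax=(-11)-6=-17
eax=(-17)^13=-30
eax=(-30)+5=-25
edi=2+1=3
cmp edi, 8  (cmp 3,8)
jl start: taken
eax=(-25)-6=-31
eax=(-31)^13=-20
eax=(-20)+5=-15
edi=3+1=4
cmp edi, 8  (cmp 4,8)
jl start: taken
eax=(-15)-6=-21
eax=(-21)^13=-26
eax=(-26)+5=-21
edi=4+1=5
cmp edi, 8  (cmp 5,8)
jl start: taken
eax=(-21)-6=-27
eax=(-27)^13=-24
eax=(-24)+5=-19
edi=5+1=6
cmp edi, 8  (cmp 6,8)
jl start: taken
eax=(-19)-6=-25
eax=(-25)^13=-22
eax=(-22)+5=-17
edi=6+1=7
cmp edi, 8  (cmp 7,8)
jl start: taken
eax=(-17)-6=-23
eax=(-23)^13=-28
eax=(-28)+5=-23
edi=7+1=8
cmp edi, 8  (cmp 8,8)
After step 43: eax = -23.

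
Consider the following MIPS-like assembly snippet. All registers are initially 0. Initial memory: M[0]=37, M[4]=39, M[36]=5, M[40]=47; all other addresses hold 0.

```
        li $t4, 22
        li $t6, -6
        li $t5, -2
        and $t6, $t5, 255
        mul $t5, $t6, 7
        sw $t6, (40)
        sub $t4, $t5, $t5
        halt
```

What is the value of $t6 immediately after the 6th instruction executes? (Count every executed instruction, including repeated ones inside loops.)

254

$t4=22
$t6=-6
$t5=-2
$t6=(-2)&255=254
$t5=254*7=1778
sw $t6, (40) → M[40]=254
After step 6: $t6 = 254.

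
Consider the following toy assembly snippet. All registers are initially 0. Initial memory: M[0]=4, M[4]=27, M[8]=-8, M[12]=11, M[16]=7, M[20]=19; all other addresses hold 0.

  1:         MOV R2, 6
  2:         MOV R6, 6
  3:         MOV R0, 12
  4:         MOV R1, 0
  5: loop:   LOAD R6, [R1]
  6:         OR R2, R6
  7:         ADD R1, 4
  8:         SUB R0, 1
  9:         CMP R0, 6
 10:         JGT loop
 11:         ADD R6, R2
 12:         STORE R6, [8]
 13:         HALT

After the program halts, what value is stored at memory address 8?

18

R2=6
R6=6
R0=12
R1=0
R6=M[0]=4
R2=6|4=6
R1=0+4=4
R0=12-1=11
CMP R0, 6  (cmp 11,6)
JGT loop: taken
R6=M[4]=27
R2=6|27=31
R1=4+4=8
R0=11-1=10
CMP R0, 6  (cmp 10,6)
JGT loop: taken
R6=M[8]=-8
R2=31|(-8)=-1
R1=8+4=12
R0=10-1=9
CMP R0, 6  (cmp 9,6)
JGT loop: taken
R6=M[12]=11
R2=(-1)|11=-1
R1=12+4=16
R0=9-1=8
CMP R0, 6  (cmp 8,6)
JGT loop: taken
R6=M[16]=7
R2=(-1)|7=-1
R1=16+4=20
R0=8-1=7
CMP R0, 6  (cmp 7,6)
JGT loop: taken
R6=M[20]=19
R2=(-1)|19=-1
R1=20+4=24
R0=7-1=6
CMP R0, 6  (cmp 6,6)
JGT loop: not taken
R6=19+(-1)=18
STORE R6, [8] → M[8]=18
halt.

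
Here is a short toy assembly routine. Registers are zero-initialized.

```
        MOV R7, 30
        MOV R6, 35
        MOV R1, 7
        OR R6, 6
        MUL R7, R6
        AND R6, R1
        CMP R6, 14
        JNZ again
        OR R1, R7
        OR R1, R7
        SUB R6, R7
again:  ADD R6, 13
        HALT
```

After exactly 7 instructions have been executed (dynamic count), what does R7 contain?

1170

R7=30
R6=35
R1=7
R6=35|6=39
R7=30*39=1170
R6=39&7=7
CMP R6, 14  (cmp 7,14)
After step 7: R7 = 1170.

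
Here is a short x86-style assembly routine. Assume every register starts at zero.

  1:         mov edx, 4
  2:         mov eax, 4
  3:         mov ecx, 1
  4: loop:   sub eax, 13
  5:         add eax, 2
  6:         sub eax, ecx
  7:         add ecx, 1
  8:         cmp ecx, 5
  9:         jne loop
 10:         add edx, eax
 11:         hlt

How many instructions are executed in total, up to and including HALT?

mov edx, 4 → edx=4
mov eax, 4 → eax=4
mov ecx, 1 → ecx=1
sub eax, 13 → eax=4-13=-9
add eax, 2 → eax=(-9)+2=-7
sub eax, ecx → eax=(-7)-1=-8
add ecx, 1 → ecx=1+1=2
cmp ecx, 5  (cmp 2,5)
jne loop: taken
sub eax, 13 → eax=(-8)-13=-21
add eax, 2 → eax=(-21)+2=-19
sub eax, ecx → eax=(-19)-2=-21
add ecx, 1 → ecx=2+1=3
cmp ecx, 5  (cmp 3,5)
jne loop: taken
sub eax, 13 → eax=(-21)-13=-34
add eax, 2 → eax=(-34)+2=-32
sub eax, ecx → eax=(-32)-3=-35
add ecx, 1 → ecx=3+1=4
cmp ecx, 5  (cmp 4,5)
jne loop: taken
sub eax, 13 → eax=(-35)-13=-48
add eax, 2 → eax=(-48)+2=-46
sub eax, ecx → eax=(-46)-4=-50
add ecx, 1 → ecx=4+1=5
cmp ecx, 5  (cmp 5,5)
jne loop: not taken
add edx, eax → edx=4+(-50)=-46
halt.
Total executed instructions: 29.

29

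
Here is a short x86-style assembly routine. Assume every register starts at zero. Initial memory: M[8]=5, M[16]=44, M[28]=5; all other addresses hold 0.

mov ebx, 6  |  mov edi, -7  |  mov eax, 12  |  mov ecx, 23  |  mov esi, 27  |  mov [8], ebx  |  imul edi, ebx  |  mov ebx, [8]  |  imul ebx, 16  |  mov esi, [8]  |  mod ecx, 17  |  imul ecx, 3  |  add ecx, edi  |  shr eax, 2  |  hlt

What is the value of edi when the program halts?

-42

mov ebx, 6 → ebx=6
mov edi, -7 → edi=-7
mov eax, 12 → eax=12
mov ecx, 23 → ecx=23
mov esi, 27 → esi=27
mov [8], ebx → M[8]=6
imul edi, ebx → edi=(-7)*6=-42
mov ebx, [8] → ebx=M[8]=6
imul ebx, 16 → ebx=6*16=96
mov esi, [8] → esi=M[8]=6
mod ecx, 17 → ecx=23%17=6
imul ecx, 3 → ecx=6*3=18
add ecx, edi → ecx=18+(-42)=-24
shr eax, 2 → eax=12>>2=3
halt.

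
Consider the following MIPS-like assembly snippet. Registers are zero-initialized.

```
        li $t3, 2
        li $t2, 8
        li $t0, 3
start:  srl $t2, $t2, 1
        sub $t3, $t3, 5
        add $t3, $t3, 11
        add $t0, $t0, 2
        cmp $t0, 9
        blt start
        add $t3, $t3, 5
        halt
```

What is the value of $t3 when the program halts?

25

li $t3, 2 → $t3=2
li $t2, 8 → $t2=8
li $t0, 3 → $t0=3
srl $t2, $t2, 1 → $t2=8>>1=4
sub $t3, $t3, 5 → $t3=2-5=-3
add $t3, $t3, 11 → $t3=(-3)+11=8
add $t0, $t0, 2 → $t0=3+2=5
cmp $t0, 9  (cmp 5,9)
blt start: taken
srl $t2, $t2, 1 → $t2=4>>1=2
sub $t3, $t3, 5 → $t3=8-5=3
add $t3, $t3, 11 → $t3=3+11=14
add $t0, $t0, 2 → $t0=5+2=7
cmp $t0, 9  (cmp 7,9)
blt start: taken
srl $t2, $t2, 1 → $t2=2>>1=1
sub $t3, $t3, 5 → $t3=14-5=9
add $t3, $t3, 11 → $t3=9+11=20
add $t0, $t0, 2 → $t0=7+2=9
cmp $t0, 9  (cmp 9,9)
blt start: not taken
add $t3, $t3, 5 → $t3=20+5=25
halt.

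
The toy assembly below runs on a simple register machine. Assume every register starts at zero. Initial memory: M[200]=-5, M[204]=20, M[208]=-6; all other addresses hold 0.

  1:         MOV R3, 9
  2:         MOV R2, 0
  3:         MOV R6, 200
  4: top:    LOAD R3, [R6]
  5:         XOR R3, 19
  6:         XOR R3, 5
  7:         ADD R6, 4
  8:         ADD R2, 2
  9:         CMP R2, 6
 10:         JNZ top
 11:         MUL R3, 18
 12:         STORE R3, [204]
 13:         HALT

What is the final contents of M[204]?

after MOV R3, 9: R3=9
after MOV R2, 0: R2=0
after MOV R6, 200: R6=200
after LOAD R3, [R6]: R3=M[200]=-5
after XOR R3, 19: R3=(-5)^19=-24
after XOR R3, 5: R3=(-24)^5=-19
after ADD R6, 4: R6=200+4=204
after ADD R2, 2: R2=0+2=2
CMP R2, 6  (cmp 2,6)
JNZ top: taken
after LOAD R3, [R6]: R3=M[204]=20
after XOR R3, 19: R3=20^19=7
after XOR R3, 5: R3=7^5=2
after ADD R6, 4: R6=204+4=208
after ADD R2, 2: R2=2+2=4
CMP R2, 6  (cmp 4,6)
JNZ top: taken
after LOAD R3, [R6]: R3=M[208]=-6
after XOR R3, 19: R3=(-6)^19=-23
after XOR R3, 5: R3=(-23)^5=-20
after ADD R6, 4: R6=208+4=212
after ADD R2, 2: R2=4+2=6
CMP R2, 6  (cmp 6,6)
JNZ top: not taken
after MUL R3, 18: R3=(-20)*18=-360
STORE R3, [204] → M[204]=-360
halt.

-360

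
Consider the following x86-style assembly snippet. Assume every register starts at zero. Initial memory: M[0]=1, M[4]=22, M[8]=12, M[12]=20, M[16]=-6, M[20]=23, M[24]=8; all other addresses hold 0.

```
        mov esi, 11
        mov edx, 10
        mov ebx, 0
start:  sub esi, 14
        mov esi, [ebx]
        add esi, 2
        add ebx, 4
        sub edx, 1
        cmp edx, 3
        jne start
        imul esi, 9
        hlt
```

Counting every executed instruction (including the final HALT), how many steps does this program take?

mov esi, 11 → esi=11
mov edx, 10 → edx=10
mov ebx, 0 → ebx=0
sub esi, 14 → esi=11-14=-3
mov esi, [ebx] → esi=M[0]=1
add esi, 2 → esi=1+2=3
add ebx, 4 → ebx=0+4=4
sub edx, 1 → edx=10-1=9
cmp edx, 3  (cmp 9,3)
jne start: taken
sub esi, 14 → esi=3-14=-11
mov esi, [ebx] → esi=M[4]=22
add esi, 2 → esi=22+2=24
add ebx, 4 → ebx=4+4=8
sub edx, 1 → edx=9-1=8
cmp edx, 3  (cmp 8,3)
jne start: taken
sub esi, 14 → esi=24-14=10
mov esi, [ebx] → esi=M[8]=12
add esi, 2 → esi=12+2=14
add ebx, 4 → ebx=8+4=12
sub edx, 1 → edx=8-1=7
cmp edx, 3  (cmp 7,3)
jne start: taken
sub esi, 14 → esi=14-14=0
mov esi, [ebx] → esi=M[12]=20
add esi, 2 → esi=20+2=22
add ebx, 4 → ebx=12+4=16
sub edx, 1 → edx=7-1=6
cmp edx, 3  (cmp 6,3)
jne start: taken
sub esi, 14 → esi=22-14=8
mov esi, [ebx] → esi=M[16]=-6
add esi, 2 → esi=(-6)+2=-4
add ebx, 4 → ebx=16+4=20
sub edx, 1 → edx=6-1=5
cmp edx, 3  (cmp 5,3)
jne start: taken
sub esi, 14 → esi=(-4)-14=-18
mov esi, [ebx] → esi=M[20]=23
add esi, 2 → esi=23+2=25
add ebx, 4 → ebx=20+4=24
sub edx, 1 → edx=5-1=4
cmp edx, 3  (cmp 4,3)
jne start: taken
sub esi, 14 → esi=25-14=11
mov esi, [ebx] → esi=M[24]=8
add esi, 2 → esi=8+2=10
add ebx, 4 → ebx=24+4=28
sub edx, 1 → edx=4-1=3
cmp edx, 3  (cmp 3,3)
jne start: not taken
imul esi, 9 → esi=10*9=90
halt.
Total executed instructions: 54.

54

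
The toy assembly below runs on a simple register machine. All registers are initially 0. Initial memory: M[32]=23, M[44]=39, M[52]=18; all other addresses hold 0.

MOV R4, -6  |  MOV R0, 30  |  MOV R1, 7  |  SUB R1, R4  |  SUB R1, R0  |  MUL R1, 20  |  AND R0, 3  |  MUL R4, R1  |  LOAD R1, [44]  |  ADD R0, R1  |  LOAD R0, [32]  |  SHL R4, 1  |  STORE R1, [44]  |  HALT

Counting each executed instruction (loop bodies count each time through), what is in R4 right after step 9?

after MOV R4, -6: R4=-6
after MOV R0, 30: R0=30
after MOV R1, 7: R1=7
after SUB R1, R4: R1=7-(-6)=13
after SUB R1, R0: R1=13-30=-17
after MUL R1, 20: R1=(-17)*20=-340
after AND R0, 3: R0=30&3=2
after MUL R4, R1: R4=(-6)*(-340)=2040
after LOAD R1, [44]: R1=M[44]=39
After step 9: R4 = 2040.

2040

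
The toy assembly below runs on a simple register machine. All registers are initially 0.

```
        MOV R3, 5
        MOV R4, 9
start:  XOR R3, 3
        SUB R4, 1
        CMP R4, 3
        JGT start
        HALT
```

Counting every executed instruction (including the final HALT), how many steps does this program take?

27

MOV R3, 5 → R3=5
MOV R4, 9 → R4=9
XOR R3, 3 → R3=5^3=6
SUB R4, 1 → R4=9-1=8
CMP R4, 3  (cmp 8,3)
JGT start: taken
XOR R3, 3 → R3=6^3=5
SUB R4, 1 → R4=8-1=7
CMP R4, 3  (cmp 7,3)
JGT start: taken
XOR R3, 3 → R3=5^3=6
SUB R4, 1 → R4=7-1=6
CMP R4, 3  (cmp 6,3)
JGT start: taken
XOR R3, 3 → R3=6^3=5
SUB R4, 1 → R4=6-1=5
CMP R4, 3  (cmp 5,3)
JGT start: taken
XOR R3, 3 → R3=5^3=6
SUB R4, 1 → R4=5-1=4
CMP R4, 3  (cmp 4,3)
JGT start: taken
XOR R3, 3 → R3=6^3=5
SUB R4, 1 → R4=4-1=3
CMP R4, 3  (cmp 3,3)
JGT start: not taken
halt.
Total executed instructions: 27.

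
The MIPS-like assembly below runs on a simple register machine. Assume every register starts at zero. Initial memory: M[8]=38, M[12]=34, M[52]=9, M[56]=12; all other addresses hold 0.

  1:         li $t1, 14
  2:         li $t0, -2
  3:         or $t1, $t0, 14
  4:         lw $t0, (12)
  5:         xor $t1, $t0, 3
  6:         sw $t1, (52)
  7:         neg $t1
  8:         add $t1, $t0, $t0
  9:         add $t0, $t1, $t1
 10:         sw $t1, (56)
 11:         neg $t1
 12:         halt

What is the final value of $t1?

$t1=14
$t0=-2
$t1=(-2)|14=-2
$t0=M[12]=34
$t1=34^3=33
sw $t1, (52) → M[52]=33
$t1=-(33)=-33
$t1=34+34=68
$t0=68+68=136
sw $t1, (56) → M[56]=68
$t1=-(68)=-68
halt.

-68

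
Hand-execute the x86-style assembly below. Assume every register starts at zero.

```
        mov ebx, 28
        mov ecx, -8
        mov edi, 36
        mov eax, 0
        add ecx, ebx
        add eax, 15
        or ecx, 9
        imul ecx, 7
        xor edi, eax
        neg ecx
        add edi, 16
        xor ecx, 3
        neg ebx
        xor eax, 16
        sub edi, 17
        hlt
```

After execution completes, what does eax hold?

mov ebx, 28 → ebx=28
mov ecx, -8 → ecx=-8
mov edi, 36 → edi=36
mov eax, 0 → eax=0
add ecx, ebx → ecx=(-8)+28=20
add eax, 15 → eax=0+15=15
or ecx, 9 → ecx=20|9=29
imul ecx, 7 → ecx=29*7=203
xor edi, eax → edi=36^15=43
neg ecx → ecx=-(203)=-203
add edi, 16 → edi=43+16=59
xor ecx, 3 → ecx=(-203)^3=-202
neg ebx → ebx=-(28)=-28
xor eax, 16 → eax=15^16=31
sub edi, 17 → edi=59-17=42
halt.

31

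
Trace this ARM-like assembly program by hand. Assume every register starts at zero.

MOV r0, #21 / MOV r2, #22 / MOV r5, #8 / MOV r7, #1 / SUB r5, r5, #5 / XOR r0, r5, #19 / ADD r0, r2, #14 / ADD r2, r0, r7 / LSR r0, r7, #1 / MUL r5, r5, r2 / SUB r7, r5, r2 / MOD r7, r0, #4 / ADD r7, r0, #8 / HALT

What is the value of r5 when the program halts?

111

r0=21
r2=22
r5=8
r7=1
r5=8-5=3
r0=3^19=16
r0=22+14=36
r2=36+1=37
r0=1>>1=0
r5=3*37=111
r7=111-37=74
r7=0%4=0
r7=0+8=8
halt.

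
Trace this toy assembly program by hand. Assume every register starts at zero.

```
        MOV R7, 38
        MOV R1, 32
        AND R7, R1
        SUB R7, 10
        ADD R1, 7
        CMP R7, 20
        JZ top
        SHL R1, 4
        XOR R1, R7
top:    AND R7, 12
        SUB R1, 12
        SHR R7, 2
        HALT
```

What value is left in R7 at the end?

1

R7=38
R1=32
R7=38&32=32
R7=32-10=22
R1=32+7=39
CMP R7, 20  (cmp 22,20)
JZ top: not taken
R1=39<<4=624
R1=624^22=614
R7=22&12=4
R1=614-12=602
R7=4>>2=1
halt.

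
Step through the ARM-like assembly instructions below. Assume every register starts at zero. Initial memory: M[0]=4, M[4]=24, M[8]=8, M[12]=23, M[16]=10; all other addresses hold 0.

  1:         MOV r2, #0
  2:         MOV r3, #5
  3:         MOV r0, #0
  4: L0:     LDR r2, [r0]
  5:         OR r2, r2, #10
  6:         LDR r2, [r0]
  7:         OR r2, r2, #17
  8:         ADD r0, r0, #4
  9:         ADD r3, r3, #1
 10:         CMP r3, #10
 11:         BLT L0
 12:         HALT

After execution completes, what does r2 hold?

after MOV r2, #0: r2=0
after MOV r3, #5: r3=5
after MOV r0, #0: r0=0
after LDR r2, [r0]: r2=M[0]=4
after OR r2, r2, #10: r2=4|10=14
after LDR r2, [r0]: r2=M[0]=4
after OR r2, r2, #17: r2=4|17=21
after ADD r0, r0, #4: r0=0+4=4
after ADD r3, r3, #1: r3=5+1=6
CMP r3, #10  (cmp 6,10)
BLT L0: taken
after LDR r2, [r0]: r2=M[4]=24
after OR r2, r2, #10: r2=24|10=26
after LDR r2, [r0]: r2=M[4]=24
after OR r2, r2, #17: r2=24|17=25
after ADD r0, r0, #4: r0=4+4=8
after ADD r3, r3, #1: r3=6+1=7
CMP r3, #10  (cmp 7,10)
BLT L0: taken
after LDR r2, [r0]: r2=M[8]=8
after OR r2, r2, #10: r2=8|10=10
after LDR r2, [r0]: r2=M[8]=8
after OR r2, r2, #17: r2=8|17=25
after ADD r0, r0, #4: r0=8+4=12
after ADD r3, r3, #1: r3=7+1=8
CMP r3, #10  (cmp 8,10)
BLT L0: taken
after LDR r2, [r0]: r2=M[12]=23
after OR r2, r2, #10: r2=23|10=31
after LDR r2, [r0]: r2=M[12]=23
after OR r2, r2, #17: r2=23|17=23
after ADD r0, r0, #4: r0=12+4=16
after ADD r3, r3, #1: r3=8+1=9
CMP r3, #10  (cmp 9,10)
BLT L0: taken
after LDR r2, [r0]: r2=M[16]=10
after OR r2, r2, #10: r2=10|10=10
after LDR r2, [r0]: r2=M[16]=10
after OR r2, r2, #17: r2=10|17=27
after ADD r0, r0, #4: r0=16+4=20
after ADD r3, r3, #1: r3=9+1=10
CMP r3, #10  (cmp 10,10)
BLT L0: not taken
halt.

27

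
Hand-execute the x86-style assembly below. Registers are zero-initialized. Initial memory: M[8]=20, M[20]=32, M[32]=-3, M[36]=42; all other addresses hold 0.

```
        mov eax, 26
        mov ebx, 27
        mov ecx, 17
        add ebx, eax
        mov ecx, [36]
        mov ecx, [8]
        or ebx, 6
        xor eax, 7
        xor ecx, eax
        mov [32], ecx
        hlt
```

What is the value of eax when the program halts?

eax=26
ebx=27
ecx=17
ebx=27+26=53
ecx=M[36]=42
ecx=M[8]=20
ebx=53|6=55
eax=26^7=29
ecx=20^29=9
mov [32], ecx → M[32]=9
halt.

29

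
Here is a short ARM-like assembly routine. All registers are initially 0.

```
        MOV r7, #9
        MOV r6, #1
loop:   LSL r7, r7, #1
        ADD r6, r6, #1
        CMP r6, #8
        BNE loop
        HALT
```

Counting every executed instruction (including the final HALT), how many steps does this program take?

after MOV r7, #9: r7=9
after MOV r6, #1: r6=1
after LSL r7, r7, #1: r7=9<<1=18
after ADD r6, r6, #1: r6=1+1=2
CMP r6, #8  (cmp 2,8)
BNE loop: taken
after LSL r7, r7, #1: r7=18<<1=36
after ADD r6, r6, #1: r6=2+1=3
CMP r6, #8  (cmp 3,8)
BNE loop: taken
after LSL r7, r7, #1: r7=36<<1=72
after ADD r6, r6, #1: r6=3+1=4
CMP r6, #8  (cmp 4,8)
BNE loop: taken
after LSL r7, r7, #1: r7=72<<1=144
after ADD r6, r6, #1: r6=4+1=5
CMP r6, #8  (cmp 5,8)
BNE loop: taken
after LSL r7, r7, #1: r7=144<<1=288
after ADD r6, r6, #1: r6=5+1=6
CMP r6, #8  (cmp 6,8)
BNE loop: taken
after LSL r7, r7, #1: r7=288<<1=576
after ADD r6, r6, #1: r6=6+1=7
CMP r6, #8  (cmp 7,8)
BNE loop: taken
after LSL r7, r7, #1: r7=576<<1=1152
after ADD r6, r6, #1: r6=7+1=8
CMP r6, #8  (cmp 8,8)
BNE loop: not taken
halt.
Total executed instructions: 31.

31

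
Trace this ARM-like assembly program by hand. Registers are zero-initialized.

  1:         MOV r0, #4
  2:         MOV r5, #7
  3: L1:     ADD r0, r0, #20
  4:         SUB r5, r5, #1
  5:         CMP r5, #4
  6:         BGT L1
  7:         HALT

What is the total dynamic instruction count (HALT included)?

15

r0=4
r5=7
r0=4+20=24
r5=7-1=6
CMP r5, #4  (cmp 6,4)
BGT L1: taken
r0=24+20=44
r5=6-1=5
CMP r5, #4  (cmp 5,4)
BGT L1: taken
r0=44+20=64
r5=5-1=4
CMP r5, #4  (cmp 4,4)
BGT L1: not taken
halt.
Total executed instructions: 15.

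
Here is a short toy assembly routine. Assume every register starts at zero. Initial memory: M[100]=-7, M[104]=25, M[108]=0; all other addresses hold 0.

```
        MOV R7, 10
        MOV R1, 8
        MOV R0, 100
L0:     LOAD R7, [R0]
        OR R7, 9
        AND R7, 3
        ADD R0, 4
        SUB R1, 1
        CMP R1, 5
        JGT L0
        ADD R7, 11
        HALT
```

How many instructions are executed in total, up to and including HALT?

R7=10
R1=8
R0=100
R7=M[100]=-7
R7=(-7)|9=-7
R7=(-7)&3=1
R0=100+4=104
R1=8-1=7
CMP R1, 5  (cmp 7,5)
JGT L0: taken
R7=M[104]=25
R7=25|9=25
R7=25&3=1
R0=104+4=108
R1=7-1=6
CMP R1, 5  (cmp 6,5)
JGT L0: taken
R7=M[108]=0
R7=0|9=9
R7=9&3=1
R0=108+4=112
R1=6-1=5
CMP R1, 5  (cmp 5,5)
JGT L0: not taken
R7=1+11=12
halt.
Total executed instructions: 26.

26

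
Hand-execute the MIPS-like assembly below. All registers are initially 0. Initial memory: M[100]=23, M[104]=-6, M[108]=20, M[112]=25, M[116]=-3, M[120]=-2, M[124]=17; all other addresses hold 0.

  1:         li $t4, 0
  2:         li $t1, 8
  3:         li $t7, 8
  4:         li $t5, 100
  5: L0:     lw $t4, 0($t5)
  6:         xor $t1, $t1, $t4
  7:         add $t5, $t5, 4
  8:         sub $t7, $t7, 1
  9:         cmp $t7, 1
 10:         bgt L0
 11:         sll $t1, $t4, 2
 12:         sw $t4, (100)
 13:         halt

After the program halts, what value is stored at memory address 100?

17

li $t4, 0 → $t4=0
li $t1, 8 → $t1=8
li $t7, 8 → $t7=8
li $t5, 100 → $t5=100
lw $t4, 0($t5) → $t4=M[100]=23
xor $t1, $t1, $t4 → $t1=8^23=31
add $t5, $t5, 4 → $t5=100+4=104
sub $t7, $t7, 1 → $t7=8-1=7
cmp $t7, 1  (cmp 7,1)
bgt L0: taken
lw $t4, 0($t5) → $t4=M[104]=-6
xor $t1, $t1, $t4 → $t1=31^(-6)=-27
add $t5, $t5, 4 → $t5=104+4=108
sub $t7, $t7, 1 → $t7=7-1=6
cmp $t7, 1  (cmp 6,1)
bgt L0: taken
lw $t4, 0($t5) → $t4=M[108]=20
xor $t1, $t1, $t4 → $t1=(-27)^20=-15
add $t5, $t5, 4 → $t5=108+4=112
sub $t7, $t7, 1 → $t7=6-1=5
cmp $t7, 1  (cmp 5,1)
bgt L0: taken
lw $t4, 0($t5) → $t4=M[112]=25
xor $t1, $t1, $t4 → $t1=(-15)^25=-24
add $t5, $t5, 4 → $t5=112+4=116
sub $t7, $t7, 1 → $t7=5-1=4
cmp $t7, 1  (cmp 4,1)
bgt L0: taken
lw $t4, 0($t5) → $t4=M[116]=-3
xor $t1, $t1, $t4 → $t1=(-24)^(-3)=21
add $t5, $t5, 4 → $t5=116+4=120
sub $t7, $t7, 1 → $t7=4-1=3
cmp $t7, 1  (cmp 3,1)
bgt L0: taken
lw $t4, 0($t5) → $t4=M[120]=-2
xor $t1, $t1, $t4 → $t1=21^(-2)=-21
add $t5, $t5, 4 → $t5=120+4=124
sub $t7, $t7, 1 → $t7=3-1=2
cmp $t7, 1  (cmp 2,1)
bgt L0: taken
lw $t4, 0($t5) → $t4=M[124]=17
xor $t1, $t1, $t4 → $t1=(-21)^17=-6
add $t5, $t5, 4 → $t5=124+4=128
sub $t7, $t7, 1 → $t7=2-1=1
cmp $t7, 1  (cmp 1,1)
bgt L0: not taken
sll $t1, $t4, 2 → $t1=17<<2=68
sw $t4, (100) → M[100]=17
halt.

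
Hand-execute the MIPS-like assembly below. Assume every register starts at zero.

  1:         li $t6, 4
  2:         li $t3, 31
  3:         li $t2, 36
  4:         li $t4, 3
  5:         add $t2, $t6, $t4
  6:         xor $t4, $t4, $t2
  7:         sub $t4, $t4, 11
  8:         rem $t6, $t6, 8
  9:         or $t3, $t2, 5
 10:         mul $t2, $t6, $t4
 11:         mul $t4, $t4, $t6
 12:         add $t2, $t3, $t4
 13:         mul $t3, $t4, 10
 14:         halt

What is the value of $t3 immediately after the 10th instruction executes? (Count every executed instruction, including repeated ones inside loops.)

7

after li $t6, 4: $t6=4
after li $t3, 31: $t3=31
after li $t2, 36: $t2=36
after li $t4, 3: $t4=3
after add $t2, $t6, $t4: $t2=4+3=7
after xor $t4, $t4, $t2: $t4=3^7=4
after sub $t4, $t4, 11: $t4=4-11=-7
after rem $t6, $t6, 8: $t6=4%8=4
after or $t3, $t2, 5: $t3=7|5=7
after mul $t2, $t6, $t4: $t2=4*(-7)=-28
After step 10: $t3 = 7.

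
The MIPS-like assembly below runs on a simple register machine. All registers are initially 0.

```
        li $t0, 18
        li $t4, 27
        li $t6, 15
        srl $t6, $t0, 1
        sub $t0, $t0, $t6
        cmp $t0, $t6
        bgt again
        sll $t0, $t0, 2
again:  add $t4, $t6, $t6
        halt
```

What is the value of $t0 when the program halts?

36

after li $t0, 18: $t0=18
after li $t4, 27: $t4=27
after li $t6, 15: $t6=15
after srl $t6, $t0, 1: $t6=18>>1=9
after sub $t0, $t0, $t6: $t0=18-9=9
cmp $t0, $t6  (cmp 9,9)
bgt again: not taken
after sll $t0, $t0, 2: $t0=9<<2=36
after add $t4, $t6, $t6: $t4=9+9=18
halt.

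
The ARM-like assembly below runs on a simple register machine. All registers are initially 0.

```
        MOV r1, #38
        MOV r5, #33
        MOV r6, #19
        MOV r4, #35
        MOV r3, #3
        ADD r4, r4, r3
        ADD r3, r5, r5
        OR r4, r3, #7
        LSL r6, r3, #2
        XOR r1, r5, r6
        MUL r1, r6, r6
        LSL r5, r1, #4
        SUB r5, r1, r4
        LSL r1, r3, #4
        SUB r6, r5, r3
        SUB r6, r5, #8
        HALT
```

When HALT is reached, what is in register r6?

69617

after MOV r1, #38: r1=38
after MOV r5, #33: r5=33
after MOV r6, #19: r6=19
after MOV r4, #35: r4=35
after MOV r3, #3: r3=3
after ADD r4, r4, r3: r4=35+3=38
after ADD r3, r5, r5: r3=33+33=66
after OR r4, r3, #7: r4=66|7=71
after LSL r6, r3, #2: r6=66<<2=264
after XOR r1, r5, r6: r1=33^264=297
after MUL r1, r6, r6: r1=264*264=69696
after LSL r5, r1, #4: r5=69696<<4=1115136
after SUB r5, r1, r4: r5=69696-71=69625
after LSL r1, r3, #4: r1=66<<4=1056
after SUB r6, r5, r3: r6=69625-66=69559
after SUB r6, r5, #8: r6=69625-8=69617
halt.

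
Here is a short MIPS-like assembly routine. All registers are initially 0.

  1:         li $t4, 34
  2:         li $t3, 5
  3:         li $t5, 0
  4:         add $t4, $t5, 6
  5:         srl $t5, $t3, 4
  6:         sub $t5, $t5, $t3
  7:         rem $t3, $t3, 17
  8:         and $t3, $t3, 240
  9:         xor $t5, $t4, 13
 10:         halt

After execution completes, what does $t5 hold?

11

li $t4, 34 → $t4=34
li $t3, 5 → $t3=5
li $t5, 0 → $t5=0
add $t4, $t5, 6 → $t4=0+6=6
srl $t5, $t3, 4 → $t5=5>>4=0
sub $t5, $t5, $t3 → $t5=0-5=-5
rem $t3, $t3, 17 → $t3=5%17=5
and $t3, $t3, 240 → $t3=5&240=0
xor $t5, $t4, 13 → $t5=6^13=11
halt.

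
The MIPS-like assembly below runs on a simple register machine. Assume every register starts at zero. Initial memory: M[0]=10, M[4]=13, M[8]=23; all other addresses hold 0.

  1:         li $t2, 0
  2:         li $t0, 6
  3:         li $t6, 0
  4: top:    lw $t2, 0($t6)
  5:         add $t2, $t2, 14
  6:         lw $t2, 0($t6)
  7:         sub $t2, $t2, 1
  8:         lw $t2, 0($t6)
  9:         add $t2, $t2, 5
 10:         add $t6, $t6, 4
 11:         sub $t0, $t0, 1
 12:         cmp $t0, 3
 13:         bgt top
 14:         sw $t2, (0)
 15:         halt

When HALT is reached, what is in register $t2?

li $t2, 0 → $t2=0
li $t0, 6 → $t0=6
li $t6, 0 → $t6=0
lw $t2, 0($t6) → $t2=M[0]=10
add $t2, $t2, 14 → $t2=10+14=24
lw $t2, 0($t6) → $t2=M[0]=10
sub $t2, $t2, 1 → $t2=10-1=9
lw $t2, 0($t6) → $t2=M[0]=10
add $t2, $t2, 5 → $t2=10+5=15
add $t6, $t6, 4 → $t6=0+4=4
sub $t0, $t0, 1 → $t0=6-1=5
cmp $t0, 3  (cmp 5,3)
bgt top: taken
lw $t2, 0($t6) → $t2=M[4]=13
add $t2, $t2, 14 → $t2=13+14=27
lw $t2, 0($t6) → $t2=M[4]=13
sub $t2, $t2, 1 → $t2=13-1=12
lw $t2, 0($t6) → $t2=M[4]=13
add $t2, $t2, 5 → $t2=13+5=18
add $t6, $t6, 4 → $t6=4+4=8
sub $t0, $t0, 1 → $t0=5-1=4
cmp $t0, 3  (cmp 4,3)
bgt top: taken
lw $t2, 0($t6) → $t2=M[8]=23
add $t2, $t2, 14 → $t2=23+14=37
lw $t2, 0($t6) → $t2=M[8]=23
sub $t2, $t2, 1 → $t2=23-1=22
lw $t2, 0($t6) → $t2=M[8]=23
add $t2, $t2, 5 → $t2=23+5=28
add $t6, $t6, 4 → $t6=8+4=12
sub $t0, $t0, 1 → $t0=4-1=3
cmp $t0, 3  (cmp 3,3)
bgt top: not taken
sw $t2, (0) → M[0]=28
halt.

28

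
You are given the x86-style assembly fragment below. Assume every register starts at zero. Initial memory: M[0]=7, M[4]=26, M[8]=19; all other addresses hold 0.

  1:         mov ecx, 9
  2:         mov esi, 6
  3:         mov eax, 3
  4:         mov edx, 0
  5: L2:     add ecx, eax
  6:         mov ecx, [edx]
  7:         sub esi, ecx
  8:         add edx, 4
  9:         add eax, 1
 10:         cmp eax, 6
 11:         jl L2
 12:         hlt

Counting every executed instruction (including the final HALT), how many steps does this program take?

after mov ecx, 9: ecx=9
after mov esi, 6: esi=6
after mov eax, 3: eax=3
after mov edx, 0: edx=0
after add ecx, eax: ecx=9+3=12
after mov ecx, [edx]: ecx=M[0]=7
after sub esi, ecx: esi=6-7=-1
after add edx, 4: edx=0+4=4
after add eax, 1: eax=3+1=4
cmp eax, 6  (cmp 4,6)
jl L2: taken
after add ecx, eax: ecx=7+4=11
after mov ecx, [edx]: ecx=M[4]=26
after sub esi, ecx: esi=(-1)-26=-27
after add edx, 4: edx=4+4=8
after add eax, 1: eax=4+1=5
cmp eax, 6  (cmp 5,6)
jl L2: taken
after add ecx, eax: ecx=26+5=31
after mov ecx, [edx]: ecx=M[8]=19
after sub esi, ecx: esi=(-27)-19=-46
after add edx, 4: edx=8+4=12
after add eax, 1: eax=5+1=6
cmp eax, 6  (cmp 6,6)
jl L2: not taken
halt.
Total executed instructions: 26.

26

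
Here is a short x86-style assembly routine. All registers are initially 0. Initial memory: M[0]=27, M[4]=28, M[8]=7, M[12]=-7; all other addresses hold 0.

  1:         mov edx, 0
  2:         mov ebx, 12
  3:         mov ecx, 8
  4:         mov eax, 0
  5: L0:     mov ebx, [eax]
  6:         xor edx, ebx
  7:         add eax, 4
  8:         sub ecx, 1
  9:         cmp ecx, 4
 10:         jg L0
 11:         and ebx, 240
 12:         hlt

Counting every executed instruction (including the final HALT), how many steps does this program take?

30

after mov edx, 0: edx=0
after mov ebx, 12: ebx=12
after mov ecx, 8: ecx=8
after mov eax, 0: eax=0
after mov ebx, [eax]: ebx=M[0]=27
after xor edx, ebx: edx=0^27=27
after add eax, 4: eax=0+4=4
after sub ecx, 1: ecx=8-1=7
cmp ecx, 4  (cmp 7,4)
jg L0: taken
after mov ebx, [eax]: ebx=M[4]=28
after xor edx, ebx: edx=27^28=7
after add eax, 4: eax=4+4=8
after sub ecx, 1: ecx=7-1=6
cmp ecx, 4  (cmp 6,4)
jg L0: taken
after mov ebx, [eax]: ebx=M[8]=7
after xor edx, ebx: edx=7^7=0
after add eax, 4: eax=8+4=12
after sub ecx, 1: ecx=6-1=5
cmp ecx, 4  (cmp 5,4)
jg L0: taken
after mov ebx, [eax]: ebx=M[12]=-7
after xor edx, ebx: edx=0^(-7)=-7
after add eax, 4: eax=12+4=16
after sub ecx, 1: ecx=5-1=4
cmp ecx, 4  (cmp 4,4)
jg L0: not taken
after and ebx, 240: ebx=(-7)&240=240
halt.
Total executed instructions: 30.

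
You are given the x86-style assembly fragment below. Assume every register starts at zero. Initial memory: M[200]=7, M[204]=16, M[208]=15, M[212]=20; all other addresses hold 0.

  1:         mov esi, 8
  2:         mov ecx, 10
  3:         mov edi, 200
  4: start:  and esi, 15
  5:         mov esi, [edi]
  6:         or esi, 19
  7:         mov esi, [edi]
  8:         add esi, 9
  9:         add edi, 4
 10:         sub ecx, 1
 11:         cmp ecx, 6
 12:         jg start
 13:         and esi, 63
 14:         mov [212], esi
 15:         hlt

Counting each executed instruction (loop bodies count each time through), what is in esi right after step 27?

mov esi, 8 → esi=8
mov ecx, 10 → ecx=10
mov edi, 200 → edi=200
and esi, 15 → esi=8&15=8
mov esi, [edi] → esi=M[200]=7
or esi, 19 → esi=7|19=23
mov esi, [edi] → esi=M[200]=7
add esi, 9 → esi=7+9=16
add edi, 4 → edi=200+4=204
sub ecx, 1 → ecx=10-1=9
cmp ecx, 6  (cmp 9,6)
jg start: taken
and esi, 15 → esi=16&15=0
mov esi, [edi] → esi=M[204]=16
or esi, 19 → esi=16|19=19
mov esi, [edi] → esi=M[204]=16
add esi, 9 → esi=16+9=25
add edi, 4 → edi=204+4=208
sub ecx, 1 → ecx=9-1=8
cmp ecx, 6  (cmp 8,6)
jg start: taken
and esi, 15 → esi=25&15=9
mov esi, [edi] → esi=M[208]=15
or esi, 19 → esi=15|19=31
mov esi, [edi] → esi=M[208]=15
add esi, 9 → esi=15+9=24
add edi, 4 → edi=208+4=212
After step 27: esi = 24.

24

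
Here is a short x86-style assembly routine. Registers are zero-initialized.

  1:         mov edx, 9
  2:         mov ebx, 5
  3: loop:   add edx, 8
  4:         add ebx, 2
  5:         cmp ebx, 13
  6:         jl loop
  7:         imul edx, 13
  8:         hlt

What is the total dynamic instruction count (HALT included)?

after mov edx, 9: edx=9
after mov ebx, 5: ebx=5
after add edx, 8: edx=9+8=17
after add ebx, 2: ebx=5+2=7
cmp ebx, 13  (cmp 7,13)
jl loop: taken
after add edx, 8: edx=17+8=25
after add ebx, 2: ebx=7+2=9
cmp ebx, 13  (cmp 9,13)
jl loop: taken
after add edx, 8: edx=25+8=33
after add ebx, 2: ebx=9+2=11
cmp ebx, 13  (cmp 11,13)
jl loop: taken
after add edx, 8: edx=33+8=41
after add ebx, 2: ebx=11+2=13
cmp ebx, 13  (cmp 13,13)
jl loop: not taken
after imul edx, 13: edx=41*13=533
halt.
Total executed instructions: 20.

20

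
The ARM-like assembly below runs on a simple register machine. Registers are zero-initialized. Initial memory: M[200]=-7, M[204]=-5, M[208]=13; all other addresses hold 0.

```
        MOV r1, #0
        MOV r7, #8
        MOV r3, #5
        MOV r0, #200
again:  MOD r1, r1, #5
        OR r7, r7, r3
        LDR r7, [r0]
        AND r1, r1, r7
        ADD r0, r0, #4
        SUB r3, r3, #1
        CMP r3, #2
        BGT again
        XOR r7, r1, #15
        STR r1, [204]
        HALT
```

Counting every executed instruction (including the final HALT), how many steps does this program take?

31

MOV r1, #0 → r1=0
MOV r7, #8 → r7=8
MOV r3, #5 → r3=5
MOV r0, #200 → r0=200
MOD r1, r1, #5 → r1=0%5=0
OR r7, r7, r3 → r7=8|5=13
LDR r7, [r0] → r7=M[200]=-7
AND r1, r1, r7 → r1=0&(-7)=0
ADD r0, r0, #4 → r0=200+4=204
SUB r3, r3, #1 → r3=5-1=4
CMP r3, #2  (cmp 4,2)
BGT again: taken
MOD r1, r1, #5 → r1=0%5=0
OR r7, r7, r3 → r7=(-7)|4=-3
LDR r7, [r0] → r7=M[204]=-5
AND r1, r1, r7 → r1=0&(-5)=0
ADD r0, r0, #4 → r0=204+4=208
SUB r3, r3, #1 → r3=4-1=3
CMP r3, #2  (cmp 3,2)
BGT again: taken
MOD r1, r1, #5 → r1=0%5=0
OR r7, r7, r3 → r7=(-5)|3=-5
LDR r7, [r0] → r7=M[208]=13
AND r1, r1, r7 → r1=0&13=0
ADD r0, r0, #4 → r0=208+4=212
SUB r3, r3, #1 → r3=3-1=2
CMP r3, #2  (cmp 2,2)
BGT again: not taken
XOR r7, r1, #15 → r7=0^15=15
STR r1, [204] → M[204]=0
halt.
Total executed instructions: 31.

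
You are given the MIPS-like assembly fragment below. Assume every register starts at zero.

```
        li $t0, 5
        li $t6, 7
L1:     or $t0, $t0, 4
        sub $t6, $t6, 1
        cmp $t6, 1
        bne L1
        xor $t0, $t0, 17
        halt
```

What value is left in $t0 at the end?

20

li $t0, 5 → $t0=5
li $t6, 7 → $t6=7
or $t0, $t0, 4 → $t0=5|4=5
sub $t6, $t6, 1 → $t6=7-1=6
cmp $t6, 1  (cmp 6,1)
bne L1: taken
or $t0, $t0, 4 → $t0=5|4=5
sub $t6, $t6, 1 → $t6=6-1=5
cmp $t6, 1  (cmp 5,1)
bne L1: taken
or $t0, $t0, 4 → $t0=5|4=5
sub $t6, $t6, 1 → $t6=5-1=4
cmp $t6, 1  (cmp 4,1)
bne L1: taken
or $t0, $t0, 4 → $t0=5|4=5
sub $t6, $t6, 1 → $t6=4-1=3
cmp $t6, 1  (cmp 3,1)
bne L1: taken
or $t0, $t0, 4 → $t0=5|4=5
sub $t6, $t6, 1 → $t6=3-1=2
cmp $t6, 1  (cmp 2,1)
bne L1: taken
or $t0, $t0, 4 → $t0=5|4=5
sub $t6, $t6, 1 → $t6=2-1=1
cmp $t6, 1  (cmp 1,1)
bne L1: not taken
xor $t0, $t0, 17 → $t0=5^17=20
halt.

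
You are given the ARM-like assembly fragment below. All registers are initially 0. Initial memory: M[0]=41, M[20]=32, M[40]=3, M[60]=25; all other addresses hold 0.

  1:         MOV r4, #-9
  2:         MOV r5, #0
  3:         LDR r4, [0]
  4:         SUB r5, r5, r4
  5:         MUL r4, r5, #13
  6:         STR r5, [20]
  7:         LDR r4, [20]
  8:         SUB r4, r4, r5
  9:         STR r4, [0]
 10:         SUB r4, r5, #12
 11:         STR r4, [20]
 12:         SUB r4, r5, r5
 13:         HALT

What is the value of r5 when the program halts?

-41

r4=-9
r5=0
r4=M[0]=41
r5=0-41=-41
r4=(-41)*13=-533
STR r5, [20] → M[20]=-41
r4=M[20]=-41
r4=(-41)-(-41)=0
STR r4, [0] → M[0]=0
r4=(-41)-12=-53
STR r4, [20] → M[20]=-53
r4=(-41)-(-41)=0
halt.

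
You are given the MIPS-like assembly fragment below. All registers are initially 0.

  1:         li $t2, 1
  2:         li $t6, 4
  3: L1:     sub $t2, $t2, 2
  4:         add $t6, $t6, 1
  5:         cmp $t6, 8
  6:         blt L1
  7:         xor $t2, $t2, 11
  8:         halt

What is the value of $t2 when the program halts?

$t2=1
$t6=4
$t2=1-2=-1
$t6=4+1=5
cmp $t6, 8  (cmp 5,8)
blt L1: taken
$t2=(-1)-2=-3
$t6=5+1=6
cmp $t6, 8  (cmp 6,8)
blt L1: taken
$t2=(-3)-2=-5
$t6=6+1=7
cmp $t6, 8  (cmp 7,8)
blt L1: taken
$t2=(-5)-2=-7
$t6=7+1=8
cmp $t6, 8  (cmp 8,8)
blt L1: not taken
$t2=(-7)^11=-14
halt.

-14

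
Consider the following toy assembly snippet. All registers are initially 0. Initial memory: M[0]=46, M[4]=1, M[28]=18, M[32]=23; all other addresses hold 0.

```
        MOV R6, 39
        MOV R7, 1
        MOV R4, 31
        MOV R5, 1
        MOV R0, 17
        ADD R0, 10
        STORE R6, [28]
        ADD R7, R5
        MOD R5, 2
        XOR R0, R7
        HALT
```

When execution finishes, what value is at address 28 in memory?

39

after MOV R6, 39: R6=39
after MOV R7, 1: R7=1
after MOV R4, 31: R4=31
after MOV R5, 1: R5=1
after MOV R0, 17: R0=17
after ADD R0, 10: R0=17+10=27
STORE R6, [28] → M[28]=39
after ADD R7, R5: R7=1+1=2
after MOD R5, 2: R5=1%2=1
after XOR R0, R7: R0=27^2=25
halt.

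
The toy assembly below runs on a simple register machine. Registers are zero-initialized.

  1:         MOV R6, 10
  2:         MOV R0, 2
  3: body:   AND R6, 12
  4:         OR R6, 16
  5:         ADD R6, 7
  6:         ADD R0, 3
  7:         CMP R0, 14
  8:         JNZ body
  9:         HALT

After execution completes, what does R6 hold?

MOV R6, 10 → R6=10
MOV R0, 2 → R0=2
AND R6, 12 → R6=10&12=8
OR R6, 16 → R6=8|16=24
ADD R6, 7 → R6=24+7=31
ADD R0, 3 → R0=2+3=5
CMP R0, 14  (cmp 5,14)
JNZ body: taken
AND R6, 12 → R6=31&12=12
OR R6, 16 → R6=12|16=28
ADD R6, 7 → R6=28+7=35
ADD R0, 3 → R0=5+3=8
CMP R0, 14  (cmp 8,14)
JNZ body: taken
AND R6, 12 → R6=35&12=0
OR R6, 16 → R6=0|16=16
ADD R6, 7 → R6=16+7=23
ADD R0, 3 → R0=8+3=11
CMP R0, 14  (cmp 11,14)
JNZ body: taken
AND R6, 12 → R6=23&12=4
OR R6, 16 → R6=4|16=20
ADD R6, 7 → R6=20+7=27
ADD R0, 3 → R0=11+3=14
CMP R0, 14  (cmp 14,14)
JNZ body: not taken
halt.

27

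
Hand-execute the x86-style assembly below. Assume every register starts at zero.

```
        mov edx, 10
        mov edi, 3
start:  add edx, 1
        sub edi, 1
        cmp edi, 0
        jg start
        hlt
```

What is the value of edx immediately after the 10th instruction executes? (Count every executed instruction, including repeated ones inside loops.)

12

edx=10
edi=3
edx=10+1=11
edi=3-1=2
cmp edi, 0  (cmp 2,0)
jg start: taken
edx=11+1=12
edi=2-1=1
cmp edi, 0  (cmp 1,0)
jg start: taken
After step 10: edx = 12.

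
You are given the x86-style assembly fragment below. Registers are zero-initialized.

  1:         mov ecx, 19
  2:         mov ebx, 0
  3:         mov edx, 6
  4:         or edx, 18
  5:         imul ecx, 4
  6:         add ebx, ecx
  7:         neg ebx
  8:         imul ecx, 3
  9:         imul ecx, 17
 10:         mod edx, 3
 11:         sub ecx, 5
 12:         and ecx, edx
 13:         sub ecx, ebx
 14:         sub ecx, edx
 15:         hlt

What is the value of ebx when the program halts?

after mov ecx, 19: ecx=19
after mov ebx, 0: ebx=0
after mov edx, 6: edx=6
after or edx, 18: edx=6|18=22
after imul ecx, 4: ecx=19*4=76
after add ebx, ecx: ebx=0+76=76
after neg ebx: ebx=-(76)=-76
after imul ecx, 3: ecx=76*3=228
after imul ecx, 17: ecx=228*17=3876
after mod edx, 3: edx=22%3=1
after sub ecx, 5: ecx=3876-5=3871
after and ecx, edx: ecx=3871&1=1
after sub ecx, ebx: ecx=1-(-76)=77
after sub ecx, edx: ecx=77-1=76
halt.

-76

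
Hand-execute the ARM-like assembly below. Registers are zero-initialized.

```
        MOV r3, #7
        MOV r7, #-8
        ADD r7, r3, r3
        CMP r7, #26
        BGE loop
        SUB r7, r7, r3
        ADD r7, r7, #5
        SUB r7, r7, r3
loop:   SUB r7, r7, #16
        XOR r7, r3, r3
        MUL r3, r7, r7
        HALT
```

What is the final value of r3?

0

r3=7
r7=-8
r7=7+7=14
CMP r7, #26  (cmp 14,26)
BGE loop: not taken
r7=14-7=7
r7=7+5=12
r7=12-7=5
r7=5-16=-11
r7=7^7=0
r3=0*0=0
halt.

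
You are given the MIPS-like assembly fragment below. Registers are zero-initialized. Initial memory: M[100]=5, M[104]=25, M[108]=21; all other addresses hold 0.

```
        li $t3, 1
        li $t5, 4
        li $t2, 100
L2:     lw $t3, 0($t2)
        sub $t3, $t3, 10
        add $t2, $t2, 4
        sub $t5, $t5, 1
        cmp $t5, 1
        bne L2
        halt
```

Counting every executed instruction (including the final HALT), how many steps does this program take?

$t3=1
$t5=4
$t2=100
$t3=M[100]=5
$t3=5-10=-5
$t2=100+4=104
$t5=4-1=3
cmp $t5, 1  (cmp 3,1)
bne L2: taken
$t3=M[104]=25
$t3=25-10=15
$t2=104+4=108
$t5=3-1=2
cmp $t5, 1  (cmp 2,1)
bne L2: taken
$t3=M[108]=21
$t3=21-10=11
$t2=108+4=112
$t5=2-1=1
cmp $t5, 1  (cmp 1,1)
bne L2: not taken
halt.
Total executed instructions: 22.

22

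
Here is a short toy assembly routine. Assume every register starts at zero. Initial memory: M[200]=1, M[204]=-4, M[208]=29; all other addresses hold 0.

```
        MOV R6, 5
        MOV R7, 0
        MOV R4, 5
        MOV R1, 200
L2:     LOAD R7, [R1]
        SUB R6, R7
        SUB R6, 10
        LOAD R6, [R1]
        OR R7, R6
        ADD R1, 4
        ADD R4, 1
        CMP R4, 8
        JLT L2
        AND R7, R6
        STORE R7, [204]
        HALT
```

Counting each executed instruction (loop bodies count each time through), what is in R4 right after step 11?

R6=5
R7=0
R4=5
R1=200
R7=M[200]=1
R6=5-1=4
R6=4-10=-6
R6=M[200]=1
R7=1|1=1
R1=200+4=204
R4=5+1=6
After step 11: R4 = 6.

6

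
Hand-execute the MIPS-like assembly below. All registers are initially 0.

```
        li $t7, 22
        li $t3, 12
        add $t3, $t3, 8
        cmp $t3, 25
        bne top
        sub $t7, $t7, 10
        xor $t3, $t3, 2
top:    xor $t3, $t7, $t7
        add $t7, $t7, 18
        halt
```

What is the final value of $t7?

$t7=22
$t3=12
$t3=12+8=20
cmp $t3, 25  (cmp 20,25)
bne top: taken
$t3=22^22=0
$t7=22+18=40
halt.

40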